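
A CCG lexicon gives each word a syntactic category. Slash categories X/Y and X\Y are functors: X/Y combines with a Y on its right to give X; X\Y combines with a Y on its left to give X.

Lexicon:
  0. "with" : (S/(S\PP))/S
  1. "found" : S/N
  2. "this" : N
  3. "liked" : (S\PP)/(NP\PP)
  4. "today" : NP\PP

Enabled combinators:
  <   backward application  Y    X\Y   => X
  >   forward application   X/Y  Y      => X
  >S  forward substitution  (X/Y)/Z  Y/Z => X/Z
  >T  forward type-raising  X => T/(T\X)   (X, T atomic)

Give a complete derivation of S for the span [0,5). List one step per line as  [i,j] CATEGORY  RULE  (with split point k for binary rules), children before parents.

[0,1] (S/(S\PP))/S  lex  "with"
[1,2] S/N  lex  "found"
[2,3] N  lex  "this"
[1,3] S  >  k=2
[0,3] S/(S\PP)  >  k=1
[3,4] (S\PP)/(NP\PP)  lex  "liked"
[4,5] NP\PP  lex  "today"
[3,5] S\PP  >  k=4
[0,5] S  >  k=3

[0,5] S   >
  [0,3] S/(S\PP)   >
    [0,1] "with" : (S/(S\PP))/S
    [1,3] S   >
      [1,2] "found" : S/N
      [2,3] "this" : N
  [3,5] S\PP   >
    [3,4] "liked" : (S\PP)/(NP\PP)
    [4,5] "today" : NP\PP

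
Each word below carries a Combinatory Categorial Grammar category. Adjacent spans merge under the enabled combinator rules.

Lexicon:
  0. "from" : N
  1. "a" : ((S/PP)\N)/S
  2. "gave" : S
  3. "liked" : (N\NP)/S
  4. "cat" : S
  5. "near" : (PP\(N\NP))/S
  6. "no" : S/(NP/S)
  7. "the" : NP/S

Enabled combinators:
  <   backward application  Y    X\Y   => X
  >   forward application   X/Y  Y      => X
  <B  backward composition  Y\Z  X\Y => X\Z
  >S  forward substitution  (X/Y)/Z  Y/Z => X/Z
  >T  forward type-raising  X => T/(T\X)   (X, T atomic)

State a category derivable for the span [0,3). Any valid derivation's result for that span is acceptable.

[0,8] S   >
  [0,3] S/PP   <
    [0,1] "from" : N
    [1,3] (S/PP)\N   >
      [1,2] "a" : ((S/PP)\N)/S
      [2,3] "gave" : S
  [3,8] PP   <
    [3,5] N\NP   >
      [3,4] "liked" : (N\NP)/S
      [4,5] "cat" : S
    [5,8] PP\(N\NP)   >
      [5,6] "near" : (PP\(N\NP))/S
      [6,8] S   >
        [6,7] "no" : S/(NP/S)
        [7,8] "the" : NP/S

S/PP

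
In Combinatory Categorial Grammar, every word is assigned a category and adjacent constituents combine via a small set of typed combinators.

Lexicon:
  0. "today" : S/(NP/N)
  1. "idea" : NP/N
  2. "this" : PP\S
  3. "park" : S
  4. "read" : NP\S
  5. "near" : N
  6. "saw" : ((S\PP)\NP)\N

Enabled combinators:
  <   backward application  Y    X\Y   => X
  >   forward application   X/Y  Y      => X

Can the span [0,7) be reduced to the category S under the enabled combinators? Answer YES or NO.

YES

[0,7] S   <
  [0,3] PP   <
    [0,2] S   >
      [0,1] "today" : S/(NP/N)
      [1,2] "idea" : NP/N
    [2,3] "this" : PP\S
  [3,7] S\PP   <
    [3,5] NP   <
      [3,4] "park" : S
      [4,5] "read" : NP\S
    [5,7] (S\PP)\NP   <
      [5,6] "near" : N
      [6,7] "saw" : ((S\PP)\NP)\N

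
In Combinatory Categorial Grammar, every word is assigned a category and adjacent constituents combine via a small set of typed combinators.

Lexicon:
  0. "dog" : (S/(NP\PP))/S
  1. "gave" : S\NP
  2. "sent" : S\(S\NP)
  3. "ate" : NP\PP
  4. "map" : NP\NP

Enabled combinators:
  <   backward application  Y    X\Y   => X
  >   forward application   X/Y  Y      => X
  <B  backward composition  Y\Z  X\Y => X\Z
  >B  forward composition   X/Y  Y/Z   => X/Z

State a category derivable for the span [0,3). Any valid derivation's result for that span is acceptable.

[0,5] S   >
  [0,3] S/(NP\PP)   >
    [0,1] "dog" : (S/(NP\PP))/S
    [1,3] S   <
      [1,2] "gave" : S\NP
      [2,3] "sent" : S\(S\NP)
  [3,5] NP\PP   <B
    [3,4] "ate" : NP\PP
    [4,5] "map" : NP\NP

S/(NP\PP)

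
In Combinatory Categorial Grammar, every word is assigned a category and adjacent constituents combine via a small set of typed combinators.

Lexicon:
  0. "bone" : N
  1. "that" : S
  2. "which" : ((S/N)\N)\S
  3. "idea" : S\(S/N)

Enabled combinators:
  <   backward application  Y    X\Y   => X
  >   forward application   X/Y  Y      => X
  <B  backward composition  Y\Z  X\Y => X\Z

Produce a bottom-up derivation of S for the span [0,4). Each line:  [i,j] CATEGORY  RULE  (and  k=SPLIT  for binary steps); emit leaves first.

[0,1] N  lex  "bone"
[1,2] S  lex  "that"
[2,3] ((S/N)\N)\S  lex  "which"
[1,3] (S/N)\N  <  k=2
[0,3] S/N  <  k=1
[3,4] S\(S/N)  lex  "idea"
[0,4] S  <  k=3

[0,4] S   <
  [0,3] S/N   <
    [0,1] "bone" : N
    [1,3] (S/N)\N   <
      [1,2] "that" : S
      [2,3] "which" : ((S/N)\N)\S
  [3,4] "idea" : S\(S/N)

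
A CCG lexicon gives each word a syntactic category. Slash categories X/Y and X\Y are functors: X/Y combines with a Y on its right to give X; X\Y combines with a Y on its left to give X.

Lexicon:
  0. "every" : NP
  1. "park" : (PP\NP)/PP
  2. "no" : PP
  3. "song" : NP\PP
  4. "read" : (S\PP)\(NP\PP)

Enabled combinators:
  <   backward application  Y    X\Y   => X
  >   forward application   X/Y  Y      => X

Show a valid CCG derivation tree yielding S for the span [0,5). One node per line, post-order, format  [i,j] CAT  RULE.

[0,5] S   <
  [0,3] PP   <
    [0,1] "every" : NP
    [1,3] PP\NP   >
      [1,2] "park" : (PP\NP)/PP
      [2,3] "no" : PP
  [3,5] S\PP   <
    [3,4] "song" : NP\PP
    [4,5] "read" : (S\PP)\(NP\PP)

[0,1] NP  lex  "every"
[1,2] (PP\NP)/PP  lex  "park"
[2,3] PP  lex  "no"
[1,3] PP\NP  >  k=2
[0,3] PP  <  k=1
[3,4] NP\PP  lex  "song"
[4,5] (S\PP)\(NP\PP)  lex  "read"
[3,5] S\PP  <  k=4
[0,5] S  <  k=3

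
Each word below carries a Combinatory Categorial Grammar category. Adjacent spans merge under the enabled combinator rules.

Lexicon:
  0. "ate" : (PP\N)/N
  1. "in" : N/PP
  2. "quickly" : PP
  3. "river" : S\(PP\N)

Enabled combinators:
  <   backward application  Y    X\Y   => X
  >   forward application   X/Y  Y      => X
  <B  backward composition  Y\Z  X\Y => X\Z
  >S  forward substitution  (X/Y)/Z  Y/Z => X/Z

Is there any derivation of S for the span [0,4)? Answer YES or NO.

YES

[0,4] S   <
  [0,3] PP\N   >
    [0,1] "ate" : (PP\N)/N
    [1,3] N   >
      [1,2] "in" : N/PP
      [2,3] "quickly" : PP
  [3,4] "river" : S\(PP\N)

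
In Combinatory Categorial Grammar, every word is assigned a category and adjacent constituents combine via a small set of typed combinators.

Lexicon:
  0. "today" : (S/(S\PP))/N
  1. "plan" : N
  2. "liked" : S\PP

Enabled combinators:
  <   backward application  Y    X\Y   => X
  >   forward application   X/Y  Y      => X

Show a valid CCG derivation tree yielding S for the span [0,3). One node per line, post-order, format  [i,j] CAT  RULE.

[0,3] S   >
  [0,2] S/(S\PP)   >
    [0,1] "today" : (S/(S\PP))/N
    [1,2] "plan" : N
  [2,3] "liked" : S\PP

[0,1] (S/(S\PP))/N  lex  "today"
[1,2] N  lex  "plan"
[0,2] S/(S\PP)  >  k=1
[2,3] S\PP  lex  "liked"
[0,3] S  >  k=2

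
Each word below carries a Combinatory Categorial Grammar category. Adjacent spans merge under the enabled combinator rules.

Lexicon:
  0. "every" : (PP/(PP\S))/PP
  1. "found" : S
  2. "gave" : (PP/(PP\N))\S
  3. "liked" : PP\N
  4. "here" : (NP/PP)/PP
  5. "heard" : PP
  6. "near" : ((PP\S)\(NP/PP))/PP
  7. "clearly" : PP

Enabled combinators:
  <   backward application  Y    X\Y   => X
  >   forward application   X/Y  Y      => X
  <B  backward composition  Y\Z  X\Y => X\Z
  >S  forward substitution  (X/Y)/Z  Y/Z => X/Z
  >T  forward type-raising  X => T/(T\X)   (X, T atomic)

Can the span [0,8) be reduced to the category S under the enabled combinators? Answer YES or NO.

(PP/(PP\S))/PP S (PP/(PP\N))\S PP\N (NP/PP)/PP PP ((PP\S)\(NP/PP))/PP PP
CKY chart[0,8] = {N/(N\PP), NP/(NP\PP), PP, PP/(PP\PP), S/(S\PP)}; S ∉ chart

NO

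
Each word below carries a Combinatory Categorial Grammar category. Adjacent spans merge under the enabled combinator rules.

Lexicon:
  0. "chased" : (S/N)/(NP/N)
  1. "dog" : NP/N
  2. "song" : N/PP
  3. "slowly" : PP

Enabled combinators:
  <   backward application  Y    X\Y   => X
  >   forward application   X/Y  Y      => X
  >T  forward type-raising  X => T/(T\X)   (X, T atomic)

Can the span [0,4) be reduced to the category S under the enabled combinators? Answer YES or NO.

YES

[0,4] S   >
  [0,2] S/N   >
    [0,1] "chased" : (S/N)/(NP/N)
    [1,2] "dog" : NP/N
  [2,4] N   >
    [2,3] "song" : N/PP
    [3,4] "slowly" : PP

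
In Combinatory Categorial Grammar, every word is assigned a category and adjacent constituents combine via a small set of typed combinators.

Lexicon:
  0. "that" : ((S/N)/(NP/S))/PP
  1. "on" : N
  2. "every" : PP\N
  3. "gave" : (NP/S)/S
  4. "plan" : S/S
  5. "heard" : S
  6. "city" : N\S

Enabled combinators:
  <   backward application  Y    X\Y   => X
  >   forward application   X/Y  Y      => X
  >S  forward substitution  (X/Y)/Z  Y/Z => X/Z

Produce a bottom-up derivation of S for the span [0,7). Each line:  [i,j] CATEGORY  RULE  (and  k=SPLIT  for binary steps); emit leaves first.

[0,7] S   >
  [0,5] S/N   >
    [0,3] (S/N)/(NP/S)   >
      [0,1] "that" : ((S/N)/(NP/S))/PP
      [1,3] PP   <
        [1,2] "on" : N
        [2,3] "every" : PP\N
    [3,5] NP/S   >S
      [3,4] "gave" : (NP/S)/S
      [4,5] "plan" : S/S
  [5,7] N   <
    [5,6] "heard" : S
    [6,7] "city" : N\S

[0,1] ((S/N)/(NP/S))/PP  lex  "that"
[1,2] N  lex  "on"
[2,3] PP\N  lex  "every"
[1,3] PP  <  k=2
[0,3] (S/N)/(NP/S)  >  k=1
[3,4] (NP/S)/S  lex  "gave"
[4,5] S/S  lex  "plan"
[3,5] NP/S  >S  k=4
[0,5] S/N  >  k=3
[5,6] S  lex  "heard"
[6,7] N\S  lex  "city"
[5,7] N  <  k=6
[0,7] S  >  k=5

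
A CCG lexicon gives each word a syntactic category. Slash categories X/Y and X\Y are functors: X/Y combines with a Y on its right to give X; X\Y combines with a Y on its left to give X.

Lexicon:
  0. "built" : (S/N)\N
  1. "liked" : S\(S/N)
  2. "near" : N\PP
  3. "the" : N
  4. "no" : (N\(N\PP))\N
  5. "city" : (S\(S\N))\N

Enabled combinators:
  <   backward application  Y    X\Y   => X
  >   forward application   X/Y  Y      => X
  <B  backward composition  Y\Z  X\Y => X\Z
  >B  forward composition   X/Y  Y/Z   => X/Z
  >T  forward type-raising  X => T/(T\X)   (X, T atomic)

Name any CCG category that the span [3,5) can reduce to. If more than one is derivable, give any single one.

[0,6] S   <
  [0,2] S\N   <B
    [0,1] "built" : (S/N)\N
    [1,2] "liked" : S\(S/N)
  [2,6] S\(S\N)   <
    [2,5] N   <
      [2,3] "near" : N\PP
      [3,5] N\(N\PP)   <
        [3,4] "the" : N
        [4,5] "no" : (N\(N\PP))\N
    [5,6] "city" : (S\(S\N))\N

N\(N\PP)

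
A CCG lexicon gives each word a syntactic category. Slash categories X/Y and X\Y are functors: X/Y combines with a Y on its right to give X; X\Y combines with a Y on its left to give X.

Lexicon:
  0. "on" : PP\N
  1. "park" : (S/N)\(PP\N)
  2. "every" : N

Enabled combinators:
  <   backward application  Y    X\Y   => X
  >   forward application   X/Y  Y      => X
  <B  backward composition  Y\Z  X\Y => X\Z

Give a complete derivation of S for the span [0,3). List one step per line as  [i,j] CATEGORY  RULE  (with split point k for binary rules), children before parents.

[0,3] S   >
  [0,2] S/N   <
    [0,1] "on" : PP\N
    [1,2] "park" : (S/N)\(PP\N)
  [2,3] "every" : N

[0,1] PP\N  lex  "on"
[1,2] (S/N)\(PP\N)  lex  "park"
[0,2] S/N  <  k=1
[2,3] N  lex  "every"
[0,3] S  >  k=2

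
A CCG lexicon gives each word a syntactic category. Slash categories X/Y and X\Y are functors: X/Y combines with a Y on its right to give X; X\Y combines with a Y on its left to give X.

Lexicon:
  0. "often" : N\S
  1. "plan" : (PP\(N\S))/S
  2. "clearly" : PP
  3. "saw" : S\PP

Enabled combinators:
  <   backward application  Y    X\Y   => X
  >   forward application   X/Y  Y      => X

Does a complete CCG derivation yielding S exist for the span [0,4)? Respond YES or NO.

NO

N\S (PP\(N\S))/S PP S\PP
CKY chart[0,4] = {PP}; S ∉ chart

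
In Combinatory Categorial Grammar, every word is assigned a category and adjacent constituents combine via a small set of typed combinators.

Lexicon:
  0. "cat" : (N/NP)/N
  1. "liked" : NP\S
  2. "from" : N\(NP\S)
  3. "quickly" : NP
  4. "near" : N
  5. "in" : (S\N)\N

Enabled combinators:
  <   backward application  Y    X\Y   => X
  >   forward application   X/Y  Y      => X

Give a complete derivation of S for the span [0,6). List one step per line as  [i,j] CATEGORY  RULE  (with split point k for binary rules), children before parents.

[0,6] S   <
  [0,4] N   >
    [0,3] N/NP   >
      [0,1] "cat" : (N/NP)/N
      [1,3] N   <
        [1,2] "liked" : NP\S
        [2,3] "from" : N\(NP\S)
    [3,4] "quickly" : NP
  [4,6] S\N   <
    [4,5] "near" : N
    [5,6] "in" : (S\N)\N

[0,1] (N/NP)/N  lex  "cat"
[1,2] NP\S  lex  "liked"
[2,3] N\(NP\S)  lex  "from"
[1,3] N  <  k=2
[0,3] N/NP  >  k=1
[3,4] NP  lex  "quickly"
[0,4] N  >  k=3
[4,5] N  lex  "near"
[5,6] (S\N)\N  lex  "in"
[4,6] S\N  <  k=5
[0,6] S  <  k=4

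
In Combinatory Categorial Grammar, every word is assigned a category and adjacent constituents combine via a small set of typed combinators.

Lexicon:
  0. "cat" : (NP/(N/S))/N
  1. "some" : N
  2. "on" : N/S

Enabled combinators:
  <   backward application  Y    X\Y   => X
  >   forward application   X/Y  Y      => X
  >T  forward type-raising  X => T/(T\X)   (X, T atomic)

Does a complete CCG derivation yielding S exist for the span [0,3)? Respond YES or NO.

NO

(NP/(N/S))/N N N/S
CKY chart[0,3] = {N/(N\NP), NP, NP/(NP\NP), PP/(PP\NP), S/(S\NP)}; S ∉ chart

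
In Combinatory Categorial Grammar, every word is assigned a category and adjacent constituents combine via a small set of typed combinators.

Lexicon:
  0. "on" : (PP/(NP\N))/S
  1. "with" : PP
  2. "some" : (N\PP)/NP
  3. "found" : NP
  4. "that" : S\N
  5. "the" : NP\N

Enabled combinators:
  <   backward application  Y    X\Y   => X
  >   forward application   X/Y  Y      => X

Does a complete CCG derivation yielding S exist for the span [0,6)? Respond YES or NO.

NO

(PP/(NP\N))/S PP (N\PP)/NP NP S\N NP\N
CKY chart[0,6] = {PP}; S ∉ chart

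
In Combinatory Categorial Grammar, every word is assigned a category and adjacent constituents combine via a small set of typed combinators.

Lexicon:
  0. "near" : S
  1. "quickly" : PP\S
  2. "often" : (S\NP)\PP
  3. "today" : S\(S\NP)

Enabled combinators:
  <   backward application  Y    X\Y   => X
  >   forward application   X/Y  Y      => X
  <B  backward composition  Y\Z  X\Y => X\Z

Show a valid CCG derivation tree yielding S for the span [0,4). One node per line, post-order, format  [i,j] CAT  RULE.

[0,4] S   <
  [0,2] PP   <
    [0,1] "near" : S
    [1,2] "quickly" : PP\S
  [2,4] S\PP   <B
    [2,3] "often" : (S\NP)\PP
    [3,4] "today" : S\(S\NP)

[0,1] S  lex  "near"
[1,2] PP\S  lex  "quickly"
[0,2] PP  <  k=1
[2,3] (S\NP)\PP  lex  "often"
[3,4] S\(S\NP)  lex  "today"
[2,4] S\PP  <B  k=3
[0,4] S  <  k=2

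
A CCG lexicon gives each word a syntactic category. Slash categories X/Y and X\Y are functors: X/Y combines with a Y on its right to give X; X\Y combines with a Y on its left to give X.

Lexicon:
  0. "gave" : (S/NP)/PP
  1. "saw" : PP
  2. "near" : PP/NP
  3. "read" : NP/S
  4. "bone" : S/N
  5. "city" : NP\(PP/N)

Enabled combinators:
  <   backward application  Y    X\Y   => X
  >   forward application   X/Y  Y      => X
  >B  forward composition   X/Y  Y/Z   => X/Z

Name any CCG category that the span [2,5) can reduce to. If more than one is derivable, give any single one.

PP/N

[0,6] S   >
  [0,2] S/NP   >
    [0,1] "gave" : (S/NP)/PP
    [1,2] "saw" : PP
  [2,6] NP   <
    [2,5] PP/N   >B
      [2,3] "near" : PP/NP
      [3,5] NP/N   >B
        [3,4] "read" : NP/S
        [4,5] "bone" : S/N
    [5,6] "city" : NP\(PP/N)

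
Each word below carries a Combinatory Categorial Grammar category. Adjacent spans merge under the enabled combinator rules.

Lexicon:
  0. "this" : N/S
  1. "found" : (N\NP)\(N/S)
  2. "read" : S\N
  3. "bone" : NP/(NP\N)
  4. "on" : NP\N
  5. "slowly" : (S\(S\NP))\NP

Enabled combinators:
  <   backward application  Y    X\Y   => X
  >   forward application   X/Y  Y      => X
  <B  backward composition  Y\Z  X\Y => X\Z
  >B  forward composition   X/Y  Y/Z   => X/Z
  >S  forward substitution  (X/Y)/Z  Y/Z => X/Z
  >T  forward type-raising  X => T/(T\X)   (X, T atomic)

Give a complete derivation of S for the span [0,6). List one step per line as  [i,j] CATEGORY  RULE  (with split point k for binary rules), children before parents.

[0,1] N/S  lex  "this"
[1,2] (N\NP)\(N/S)  lex  "found"
[0,2] N\NP  <  k=1
[2,3] S\N  lex  "read"
[0,3] S\NP  <B  k=2
[3,4] NP/(NP\N)  lex  "bone"
[4,5] NP\N  lex  "on"
[3,5] NP  >  k=4
[5,6] (S\(S\NP))\NP  lex  "slowly"
[3,6] S\(S\NP)  <  k=5
[0,6] S  <  k=3

[0,6] S   <
  [0,3] S\NP   <B
    [0,2] N\NP   <
      [0,1] "this" : N/S
      [1,2] "found" : (N\NP)\(N/S)
    [2,3] "read" : S\N
  [3,6] S\(S\NP)   <
    [3,5] NP   >
      [3,4] "bone" : NP/(NP\N)
      [4,5] "on" : NP\N
    [5,6] "slowly" : (S\(S\NP))\NP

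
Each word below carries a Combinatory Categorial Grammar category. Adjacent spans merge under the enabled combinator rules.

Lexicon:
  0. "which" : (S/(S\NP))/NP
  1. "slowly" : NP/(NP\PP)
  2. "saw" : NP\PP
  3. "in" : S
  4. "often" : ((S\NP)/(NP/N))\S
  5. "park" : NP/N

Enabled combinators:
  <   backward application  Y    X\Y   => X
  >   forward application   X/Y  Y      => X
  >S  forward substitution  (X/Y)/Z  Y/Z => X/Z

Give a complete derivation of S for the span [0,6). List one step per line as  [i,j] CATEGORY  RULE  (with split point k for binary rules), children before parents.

[0,1] (S/(S\NP))/NP  lex  "which"
[1,2] NP/(NP\PP)  lex  "slowly"
[2,3] NP\PP  lex  "saw"
[1,3] NP  >  k=2
[0,3] S/(S\NP)  >  k=1
[3,4] S  lex  "in"
[4,5] ((S\NP)/(NP/N))\S  lex  "often"
[3,5] (S\NP)/(NP/N)  <  k=4
[5,6] NP/N  lex  "park"
[3,6] S\NP  >  k=5
[0,6] S  >  k=3

[0,6] S   >
  [0,3] S/(S\NP)   >
    [0,1] "which" : (S/(S\NP))/NP
    [1,3] NP   >
      [1,2] "slowly" : NP/(NP\PP)
      [2,3] "saw" : NP\PP
  [3,6] S\NP   >
    [3,5] (S\NP)/(NP/N)   <
      [3,4] "in" : S
      [4,5] "often" : ((S\NP)/(NP/N))\S
    [5,6] "park" : NP/N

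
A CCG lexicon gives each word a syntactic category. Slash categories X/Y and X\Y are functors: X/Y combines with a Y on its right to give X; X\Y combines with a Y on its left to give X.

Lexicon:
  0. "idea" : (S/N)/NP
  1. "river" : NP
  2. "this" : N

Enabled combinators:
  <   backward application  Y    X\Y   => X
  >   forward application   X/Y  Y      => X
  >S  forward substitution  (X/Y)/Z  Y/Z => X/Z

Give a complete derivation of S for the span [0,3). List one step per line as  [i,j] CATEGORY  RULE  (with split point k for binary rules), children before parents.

[0,3] S   >
  [0,2] S/N   >
    [0,1] "idea" : (S/N)/NP
    [1,2] "river" : NP
  [2,3] "this" : N

[0,1] (S/N)/NP  lex  "idea"
[1,2] NP  lex  "river"
[0,2] S/N  >  k=1
[2,3] N  lex  "this"
[0,3] S  >  k=2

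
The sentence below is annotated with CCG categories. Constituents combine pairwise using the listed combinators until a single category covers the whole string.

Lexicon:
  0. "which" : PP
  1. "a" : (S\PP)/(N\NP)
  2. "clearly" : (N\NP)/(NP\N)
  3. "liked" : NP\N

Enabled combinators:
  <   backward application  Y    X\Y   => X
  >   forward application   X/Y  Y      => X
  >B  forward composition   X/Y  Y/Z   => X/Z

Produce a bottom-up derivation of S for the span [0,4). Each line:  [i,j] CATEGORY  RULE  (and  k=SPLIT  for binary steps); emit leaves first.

[0,1] PP  lex  "which"
[1,2] (S\PP)/(N\NP)  lex  "a"
[2,3] (N\NP)/(NP\N)  lex  "clearly"
[3,4] NP\N  lex  "liked"
[2,4] N\NP  >  k=3
[1,4] S\PP  >  k=2
[0,4] S  <  k=1

[0,4] S   <
  [0,1] "which" : PP
  [1,4] S\PP   >
    [1,2] "a" : (S\PP)/(N\NP)
    [2,4] N\NP   >
      [2,3] "clearly" : (N\NP)/(NP\N)
      [3,4] "liked" : NP\N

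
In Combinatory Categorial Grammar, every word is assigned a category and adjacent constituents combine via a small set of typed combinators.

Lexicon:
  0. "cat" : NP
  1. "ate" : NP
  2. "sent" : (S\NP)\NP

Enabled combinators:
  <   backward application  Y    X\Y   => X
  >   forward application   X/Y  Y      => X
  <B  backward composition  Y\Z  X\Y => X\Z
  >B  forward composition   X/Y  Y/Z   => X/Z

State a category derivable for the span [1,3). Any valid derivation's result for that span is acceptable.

[0,3] S   <
  [0,1] "cat" : NP
  [1,3] S\NP   <
    [1,2] "ate" : NP
    [2,3] "sent" : (S\NP)\NP

S\NP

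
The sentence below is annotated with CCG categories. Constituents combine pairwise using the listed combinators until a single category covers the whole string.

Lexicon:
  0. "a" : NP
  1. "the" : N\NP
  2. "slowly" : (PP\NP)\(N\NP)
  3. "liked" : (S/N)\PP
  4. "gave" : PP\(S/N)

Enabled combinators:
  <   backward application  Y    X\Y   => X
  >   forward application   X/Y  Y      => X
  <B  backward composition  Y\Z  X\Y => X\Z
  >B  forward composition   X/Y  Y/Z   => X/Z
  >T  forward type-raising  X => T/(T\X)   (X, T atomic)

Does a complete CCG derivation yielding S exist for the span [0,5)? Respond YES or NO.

NP N\NP (PP\NP)\(N\NP) (S/N)\PP PP\(S/N)
CKY chart[0,5] = {N/(N\PP), NP/(NP\PP), PP, PP/(PP\PP), S/(S\PP)}; S ∉ chart

NO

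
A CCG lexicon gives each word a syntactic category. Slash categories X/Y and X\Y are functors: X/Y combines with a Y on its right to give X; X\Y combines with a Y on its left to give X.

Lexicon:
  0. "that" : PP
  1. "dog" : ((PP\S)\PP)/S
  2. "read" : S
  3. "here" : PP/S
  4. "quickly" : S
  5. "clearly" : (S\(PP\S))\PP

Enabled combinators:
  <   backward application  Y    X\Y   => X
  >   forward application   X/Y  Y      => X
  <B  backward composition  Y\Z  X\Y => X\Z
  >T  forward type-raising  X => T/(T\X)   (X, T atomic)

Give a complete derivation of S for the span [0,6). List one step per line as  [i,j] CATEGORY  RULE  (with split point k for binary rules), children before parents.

[0,6] S   >
  [0,1] S/(S\PP)   >T
    [0,1] "that" : PP
  [1,6] S\PP   <B
    [1,3] (PP\S)\PP   >
      [1,2] "dog" : ((PP\S)\PP)/S
      [2,3] "read" : S
    [3,6] S\(PP\S)   <
      [3,5] PP   >
        [3,4] "here" : PP/S
        [4,5] "quickly" : S
      [5,6] "clearly" : (S\(PP\S))\PP

[0,1] PP  lex  "that"
[0,1] S/(S\PP)  >T
[1,2] ((PP\S)\PP)/S  lex  "dog"
[2,3] S  lex  "read"
[1,3] (PP\S)\PP  >  k=2
[3,4] PP/S  lex  "here"
[4,5] S  lex  "quickly"
[3,5] PP  >  k=4
[5,6] (S\(PP\S))\PP  lex  "clearly"
[3,6] S\(PP\S)  <  k=5
[1,6] S\PP  <B  k=3
[0,6] S  >  k=1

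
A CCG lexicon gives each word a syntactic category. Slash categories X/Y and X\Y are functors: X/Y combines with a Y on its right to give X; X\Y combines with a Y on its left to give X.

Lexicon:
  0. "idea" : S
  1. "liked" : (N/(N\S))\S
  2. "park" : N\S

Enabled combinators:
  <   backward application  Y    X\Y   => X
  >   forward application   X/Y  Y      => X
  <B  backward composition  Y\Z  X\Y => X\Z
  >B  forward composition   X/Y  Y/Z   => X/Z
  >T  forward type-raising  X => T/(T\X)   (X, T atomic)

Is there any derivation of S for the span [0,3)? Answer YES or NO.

NO

S (N/(N\S))\S N\S
CKY chart[0,3] = {N, N/(N\N), NP/(NP\N), PP/(PP\N), S/(S\N)}; S ∉ chart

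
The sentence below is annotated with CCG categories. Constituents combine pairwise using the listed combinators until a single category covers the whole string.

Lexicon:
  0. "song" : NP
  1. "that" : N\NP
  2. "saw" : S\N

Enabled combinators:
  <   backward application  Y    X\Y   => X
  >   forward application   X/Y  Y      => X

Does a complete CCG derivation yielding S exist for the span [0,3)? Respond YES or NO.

YES

[0,3] S   <
  [0,2] N   <
    [0,1] "song" : NP
    [1,2] "that" : N\NP
  [2,3] "saw" : S\N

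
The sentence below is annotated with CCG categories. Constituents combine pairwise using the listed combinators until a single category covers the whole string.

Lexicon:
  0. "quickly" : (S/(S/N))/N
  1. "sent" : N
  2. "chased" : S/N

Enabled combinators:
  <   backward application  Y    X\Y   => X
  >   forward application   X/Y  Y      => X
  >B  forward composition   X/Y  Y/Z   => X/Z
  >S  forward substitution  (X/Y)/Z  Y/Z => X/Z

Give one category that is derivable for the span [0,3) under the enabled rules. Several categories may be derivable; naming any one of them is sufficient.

[0,3] S   >
  [0,2] S/(S/N)   >
    [0,1] "quickly" : (S/(S/N))/N
    [1,2] "sent" : N
  [2,3] "chased" : S/N

S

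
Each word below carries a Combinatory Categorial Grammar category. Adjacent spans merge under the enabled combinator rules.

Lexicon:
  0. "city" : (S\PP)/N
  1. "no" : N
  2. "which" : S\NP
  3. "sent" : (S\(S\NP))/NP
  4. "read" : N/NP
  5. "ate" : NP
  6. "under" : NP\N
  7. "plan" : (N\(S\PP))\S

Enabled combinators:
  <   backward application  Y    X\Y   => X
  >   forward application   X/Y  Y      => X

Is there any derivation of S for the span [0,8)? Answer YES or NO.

NO

(S\PP)/N N S\NP (S\(S\NP))/NP N/NP NP NP\N (N\(S\PP))\S
CKY chart[0,8] = {N}; S ∉ chart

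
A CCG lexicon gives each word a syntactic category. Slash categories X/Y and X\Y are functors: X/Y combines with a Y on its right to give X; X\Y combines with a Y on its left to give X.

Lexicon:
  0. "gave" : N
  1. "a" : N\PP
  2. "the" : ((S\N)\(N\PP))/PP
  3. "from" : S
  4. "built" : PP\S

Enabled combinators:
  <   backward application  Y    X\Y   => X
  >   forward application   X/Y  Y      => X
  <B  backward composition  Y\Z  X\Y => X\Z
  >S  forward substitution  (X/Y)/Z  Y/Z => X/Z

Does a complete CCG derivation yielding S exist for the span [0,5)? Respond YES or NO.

[0,5] S   <
  [0,1] "gave" : N
  [1,5] S\N   <
    [1,2] "a" : N\PP
    [2,5] (S\N)\(N\PP)   >
      [2,3] "the" : ((S\N)\(N\PP))/PP
      [3,5] PP   <
        [3,4] "from" : S
        [4,5] "built" : PP\S

YES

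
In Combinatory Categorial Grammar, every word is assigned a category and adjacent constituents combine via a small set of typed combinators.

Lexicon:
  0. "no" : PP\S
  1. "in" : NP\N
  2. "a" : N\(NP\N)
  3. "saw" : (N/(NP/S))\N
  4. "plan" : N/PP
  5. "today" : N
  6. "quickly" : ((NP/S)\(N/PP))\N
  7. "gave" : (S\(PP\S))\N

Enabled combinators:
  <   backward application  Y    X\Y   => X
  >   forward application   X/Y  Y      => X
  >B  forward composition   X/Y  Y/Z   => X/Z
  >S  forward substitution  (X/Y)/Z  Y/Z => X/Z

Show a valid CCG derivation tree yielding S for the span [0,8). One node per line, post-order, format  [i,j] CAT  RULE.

[0,8] S   <
  [0,1] "no" : PP\S
  [1,8] S\(PP\S)   <
    [1,7] N   >
      [1,4] N/(NP/S)   <
        [1,3] N   <
          [1,2] "in" : NP\N
          [2,3] "a" : N\(NP\N)
        [3,4] "saw" : (N/(NP/S))\N
      [4,7] NP/S   <
        [4,5] "plan" : N/PP
        [5,7] (NP/S)\(N/PP)   <
          [5,6] "today" : N
          [6,7] "quickly" : ((NP/S)\(N/PP))\N
    [7,8] "gave" : (S\(PP\S))\N

[0,1] PP\S  lex  "no"
[1,2] NP\N  lex  "in"
[2,3] N\(NP\N)  lex  "a"
[1,3] N  <  k=2
[3,4] (N/(NP/S))\N  lex  "saw"
[1,4] N/(NP/S)  <  k=3
[4,5] N/PP  lex  "plan"
[5,6] N  lex  "today"
[6,7] ((NP/S)\(N/PP))\N  lex  "quickly"
[5,7] (NP/S)\(N/PP)  <  k=6
[4,7] NP/S  <  k=5
[1,7] N  >  k=4
[7,8] (S\(PP\S))\N  lex  "gave"
[1,8] S\(PP\S)  <  k=7
[0,8] S  <  k=1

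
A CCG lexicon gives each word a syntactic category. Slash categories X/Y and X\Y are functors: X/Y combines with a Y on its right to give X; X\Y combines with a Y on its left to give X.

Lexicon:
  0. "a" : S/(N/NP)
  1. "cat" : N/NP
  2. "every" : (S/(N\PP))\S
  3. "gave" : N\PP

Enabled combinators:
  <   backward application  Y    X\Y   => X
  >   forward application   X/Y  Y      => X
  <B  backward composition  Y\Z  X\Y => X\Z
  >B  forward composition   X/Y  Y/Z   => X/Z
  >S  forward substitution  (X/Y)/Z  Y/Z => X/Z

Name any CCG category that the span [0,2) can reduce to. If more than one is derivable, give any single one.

S

[0,4] S   >
  [0,3] S/(N\PP)   <
    [0,2] S   >
      [0,1] "a" : S/(N/NP)
      [1,2] "cat" : N/NP
    [2,3] "every" : (S/(N\PP))\S
  [3,4] "gave" : N\PP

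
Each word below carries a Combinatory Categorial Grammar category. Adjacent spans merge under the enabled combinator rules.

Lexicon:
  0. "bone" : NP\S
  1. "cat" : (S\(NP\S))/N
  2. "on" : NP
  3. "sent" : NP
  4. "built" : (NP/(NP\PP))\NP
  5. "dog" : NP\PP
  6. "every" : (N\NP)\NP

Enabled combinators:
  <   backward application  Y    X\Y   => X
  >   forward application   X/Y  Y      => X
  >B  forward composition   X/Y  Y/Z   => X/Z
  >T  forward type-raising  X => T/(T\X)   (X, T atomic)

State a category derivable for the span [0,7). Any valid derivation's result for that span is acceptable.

S

[0,7] S   <
  [0,1] "bone" : NP\S
  [1,7] S\(NP\S)   >
    [1,2] "cat" : (S\(NP\S))/N
    [2,7] N   <
      [2,3] "on" : NP
      [3,7] N\NP   <
        [3,6] NP   >
          [3,5] NP/(NP\PP)   <
            [3,4] "sent" : NP
            [4,5] "built" : (NP/(NP\PP))\NP
          [5,6] "dog" : NP\PP
        [6,7] "every" : (N\NP)\NP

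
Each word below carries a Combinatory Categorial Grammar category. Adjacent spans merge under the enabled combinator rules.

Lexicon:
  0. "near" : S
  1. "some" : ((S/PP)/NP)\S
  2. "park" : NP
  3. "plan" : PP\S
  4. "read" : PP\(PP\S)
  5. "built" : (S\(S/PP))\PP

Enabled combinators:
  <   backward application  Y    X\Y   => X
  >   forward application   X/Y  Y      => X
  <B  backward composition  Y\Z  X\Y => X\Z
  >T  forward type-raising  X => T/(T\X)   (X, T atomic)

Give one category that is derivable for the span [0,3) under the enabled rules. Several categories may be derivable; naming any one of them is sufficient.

[0,6] S   <
  [0,3] S/PP   >
    [0,2] (S/PP)/NP   <
      [0,1] "near" : S
      [1,2] "some" : ((S/PP)/NP)\S
    [2,3] "park" : NP
  [3,6] S\(S/PP)   <
    [3,5] PP   <
      [3,4] "plan" : PP\S
      [4,5] "read" : PP\(PP\S)
    [5,6] "built" : (S\(S/PP))\PP

S/PP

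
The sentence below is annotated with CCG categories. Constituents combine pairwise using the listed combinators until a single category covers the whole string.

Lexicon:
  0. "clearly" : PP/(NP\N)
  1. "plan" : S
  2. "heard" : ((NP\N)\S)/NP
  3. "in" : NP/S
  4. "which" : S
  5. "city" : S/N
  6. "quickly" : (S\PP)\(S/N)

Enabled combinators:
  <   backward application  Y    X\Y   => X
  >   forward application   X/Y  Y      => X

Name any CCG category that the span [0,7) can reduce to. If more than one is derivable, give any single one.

S

[0,7] S   <
  [0,5] PP   >
    [0,1] "clearly" : PP/(NP\N)
    [1,5] NP\N   <
      [1,2] "plan" : S
      [2,5] (NP\N)\S   >
        [2,3] "heard" : ((NP\N)\S)/NP
        [3,5] NP   >
          [3,4] "in" : NP/S
          [4,5] "which" : S
  [5,7] S\PP   <
    [5,6] "city" : S/N
    [6,7] "quickly" : (S\PP)\(S/N)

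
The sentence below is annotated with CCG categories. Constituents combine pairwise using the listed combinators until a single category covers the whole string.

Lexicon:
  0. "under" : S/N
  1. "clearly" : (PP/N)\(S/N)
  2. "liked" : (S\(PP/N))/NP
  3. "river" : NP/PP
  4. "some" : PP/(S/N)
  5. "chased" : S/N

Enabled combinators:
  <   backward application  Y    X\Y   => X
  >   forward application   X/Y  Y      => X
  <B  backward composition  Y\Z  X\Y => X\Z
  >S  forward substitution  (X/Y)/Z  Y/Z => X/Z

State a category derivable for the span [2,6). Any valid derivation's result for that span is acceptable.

S\(PP/N)

[0,6] S   <
  [0,2] PP/N   <
    [0,1] "under" : S/N
    [1,2] "clearly" : (PP/N)\(S/N)
  [2,6] S\(PP/N)   >
    [2,3] "liked" : (S\(PP/N))/NP
    [3,6] NP   >
      [3,4] "river" : NP/PP
      [4,6] PP   >
        [4,5] "some" : PP/(S/N)
        [5,6] "chased" : S/N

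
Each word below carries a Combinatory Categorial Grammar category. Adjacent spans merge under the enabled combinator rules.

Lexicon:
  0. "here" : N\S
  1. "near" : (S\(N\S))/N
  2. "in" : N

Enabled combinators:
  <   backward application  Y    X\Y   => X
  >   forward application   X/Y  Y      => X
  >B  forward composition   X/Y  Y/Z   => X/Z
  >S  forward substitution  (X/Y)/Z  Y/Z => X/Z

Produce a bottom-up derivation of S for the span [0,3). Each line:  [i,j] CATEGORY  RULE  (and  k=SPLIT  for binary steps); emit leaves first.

[0,1] N\S  lex  "here"
[1,2] (S\(N\S))/N  lex  "near"
[2,3] N  lex  "in"
[1,3] S\(N\S)  >  k=2
[0,3] S  <  k=1

[0,3] S   <
  [0,1] "here" : N\S
  [1,3] S\(N\S)   >
    [1,2] "near" : (S\(N\S))/N
    [2,3] "in" : N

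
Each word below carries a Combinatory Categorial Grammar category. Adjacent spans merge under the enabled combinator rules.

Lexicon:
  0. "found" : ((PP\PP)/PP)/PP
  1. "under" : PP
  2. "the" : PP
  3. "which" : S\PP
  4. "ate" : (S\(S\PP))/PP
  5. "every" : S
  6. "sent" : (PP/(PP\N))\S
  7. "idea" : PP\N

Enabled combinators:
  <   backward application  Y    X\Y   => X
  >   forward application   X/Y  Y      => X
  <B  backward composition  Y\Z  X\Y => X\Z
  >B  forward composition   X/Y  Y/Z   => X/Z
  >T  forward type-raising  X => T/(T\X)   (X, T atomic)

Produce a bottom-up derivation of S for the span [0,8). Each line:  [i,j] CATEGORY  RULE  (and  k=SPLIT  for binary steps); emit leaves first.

[0,1] ((PP\PP)/PP)/PP  lex  "found"
[1,2] PP  lex  "under"
[0,2] (PP\PP)/PP  >  k=1
[2,3] PP  lex  "the"
[0,3] PP\PP  >  k=2
[3,4] S\PP  lex  "which"
[0,4] S\PP  <B  k=3
[4,5] (S\(S\PP))/PP  lex  "ate"
[5,6] S  lex  "every"
[6,7] (PP/(PP\N))\S  lex  "sent"
[5,7] PP/(PP\N)  <  k=6
[7,8] PP\N  lex  "idea"
[5,8] PP  >  k=7
[4,8] S\(S\PP)  >  k=5
[0,8] S  <  k=4

[0,8] S   <
  [0,4] S\PP   <B
    [0,3] PP\PP   >
      [0,2] (PP\PP)/PP   >
        [0,1] "found" : ((PP\PP)/PP)/PP
        [1,2] "under" : PP
      [2,3] "the" : PP
    [3,4] "which" : S\PP
  [4,8] S\(S\PP)   >
    [4,5] "ate" : (S\(S\PP))/PP
    [5,8] PP   >
      [5,7] PP/(PP\N)   <
        [5,6] "every" : S
        [6,7] "sent" : (PP/(PP\N))\S
      [7,8] "idea" : PP\N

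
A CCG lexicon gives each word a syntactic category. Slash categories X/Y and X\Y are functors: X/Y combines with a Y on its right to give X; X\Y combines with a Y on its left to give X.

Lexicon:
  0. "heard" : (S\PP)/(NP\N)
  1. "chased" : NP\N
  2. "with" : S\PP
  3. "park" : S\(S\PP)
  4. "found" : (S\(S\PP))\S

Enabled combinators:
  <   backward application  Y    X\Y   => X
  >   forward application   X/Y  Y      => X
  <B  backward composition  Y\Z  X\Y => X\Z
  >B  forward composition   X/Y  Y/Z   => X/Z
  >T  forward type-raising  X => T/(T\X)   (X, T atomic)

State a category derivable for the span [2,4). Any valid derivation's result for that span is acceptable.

[0,5] S   <
  [0,2] S\PP   >
    [0,1] "heard" : (S\PP)/(NP\N)
    [1,2] "chased" : NP\N
  [2,5] S\(S\PP)   <
    [2,4] S   <
      [2,3] "with" : S\PP
      [3,4] "park" : S\(S\PP)
    [4,5] "found" : (S\(S\PP))\S

S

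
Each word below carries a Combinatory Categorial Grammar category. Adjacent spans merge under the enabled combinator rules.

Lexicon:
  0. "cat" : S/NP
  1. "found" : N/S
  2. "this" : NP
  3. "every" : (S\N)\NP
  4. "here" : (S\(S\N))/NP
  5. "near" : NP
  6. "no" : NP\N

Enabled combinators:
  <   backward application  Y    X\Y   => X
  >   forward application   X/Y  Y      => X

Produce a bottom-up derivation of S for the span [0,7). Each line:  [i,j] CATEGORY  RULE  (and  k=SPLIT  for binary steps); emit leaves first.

[0,1] S/NP  lex  "cat"
[1,2] N/S  lex  "found"
[2,3] NP  lex  "this"
[3,4] (S\N)\NP  lex  "every"
[2,4] S\N  <  k=3
[4,5] (S\(S\N))/NP  lex  "here"
[5,6] NP  lex  "near"
[4,6] S\(S\N)  >  k=5
[2,6] S  <  k=4
[1,6] N  >  k=2
[6,7] NP\N  lex  "no"
[1,7] NP  <  k=6
[0,7] S  >  k=1

[0,7] S   >
  [0,1] "cat" : S/NP
  [1,7] NP   <
    [1,6] N   >
      [1,2] "found" : N/S
      [2,6] S   <
        [2,4] S\N   <
          [2,3] "this" : NP
          [3,4] "every" : (S\N)\NP
        [4,6] S\(S\N)   >
          [4,5] "here" : (S\(S\N))/NP
          [5,6] "near" : NP
    [6,7] "no" : NP\N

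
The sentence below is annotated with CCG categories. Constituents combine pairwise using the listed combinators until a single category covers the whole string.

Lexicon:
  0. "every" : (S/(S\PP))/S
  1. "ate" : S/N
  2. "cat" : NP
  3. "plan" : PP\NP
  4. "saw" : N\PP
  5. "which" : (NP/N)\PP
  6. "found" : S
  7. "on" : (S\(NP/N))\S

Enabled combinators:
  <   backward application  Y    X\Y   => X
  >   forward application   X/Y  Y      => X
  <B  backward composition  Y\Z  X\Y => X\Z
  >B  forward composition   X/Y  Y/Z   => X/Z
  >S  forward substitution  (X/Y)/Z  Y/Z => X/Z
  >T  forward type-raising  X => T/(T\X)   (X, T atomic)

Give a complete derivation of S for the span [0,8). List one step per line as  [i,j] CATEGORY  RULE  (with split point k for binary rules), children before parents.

[0,8] S   >
  [0,5] S/(S\PP)   >
    [0,1] "every" : (S/(S\PP))/S
    [1,5] S   >
      [1,2] "ate" : S/N
      [2,5] N   <
        [2,3] "cat" : NP
        [3,5] N\NP   <B
          [3,4] "plan" : PP\NP
          [4,5] "saw" : N\PP
  [5,8] S\PP   <B
    [5,6] "which" : (NP/N)\PP
    [6,8] S\(NP/N)   <
      [6,7] "found" : S
      [7,8] "on" : (S\(NP/N))\S

[0,1] (S/(S\PP))/S  lex  "every"
[1,2] S/N  lex  "ate"
[2,3] NP  lex  "cat"
[3,4] PP\NP  lex  "plan"
[4,5] N\PP  lex  "saw"
[3,5] N\NP  <B  k=4
[2,5] N  <  k=3
[1,5] S  >  k=2
[0,5] S/(S\PP)  >  k=1
[5,6] (NP/N)\PP  lex  "which"
[6,7] S  lex  "found"
[7,8] (S\(NP/N))\S  lex  "on"
[6,8] S\(NP/N)  <  k=7
[5,8] S\PP  <B  k=6
[0,8] S  >  k=5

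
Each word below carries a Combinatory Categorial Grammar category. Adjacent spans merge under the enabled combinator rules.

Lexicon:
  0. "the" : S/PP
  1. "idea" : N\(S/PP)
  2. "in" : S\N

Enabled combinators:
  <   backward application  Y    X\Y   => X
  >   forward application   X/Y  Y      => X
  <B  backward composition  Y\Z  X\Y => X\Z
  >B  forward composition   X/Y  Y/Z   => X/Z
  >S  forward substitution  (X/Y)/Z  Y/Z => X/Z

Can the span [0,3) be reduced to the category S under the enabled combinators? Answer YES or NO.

[0,3] S   <
  [0,2] N   <
    [0,1] "the" : S/PP
    [1,2] "idea" : N\(S/PP)
  [2,3] "in" : S\N

YES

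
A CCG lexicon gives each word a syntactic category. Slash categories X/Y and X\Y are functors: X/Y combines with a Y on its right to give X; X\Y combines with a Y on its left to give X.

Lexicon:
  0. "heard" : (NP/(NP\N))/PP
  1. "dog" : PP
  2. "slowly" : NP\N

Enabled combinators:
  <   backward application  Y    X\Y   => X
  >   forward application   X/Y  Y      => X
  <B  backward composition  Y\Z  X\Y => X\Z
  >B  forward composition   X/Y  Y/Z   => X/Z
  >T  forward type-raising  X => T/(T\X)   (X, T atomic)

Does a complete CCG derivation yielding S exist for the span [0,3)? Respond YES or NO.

(NP/(NP\N))/PP PP NP\N
CKY chart[0,3] = {N/(N\NP), NP, NP/(NP\NP), PP/(PP\NP), S/(S\NP)}; S ∉ chart

NO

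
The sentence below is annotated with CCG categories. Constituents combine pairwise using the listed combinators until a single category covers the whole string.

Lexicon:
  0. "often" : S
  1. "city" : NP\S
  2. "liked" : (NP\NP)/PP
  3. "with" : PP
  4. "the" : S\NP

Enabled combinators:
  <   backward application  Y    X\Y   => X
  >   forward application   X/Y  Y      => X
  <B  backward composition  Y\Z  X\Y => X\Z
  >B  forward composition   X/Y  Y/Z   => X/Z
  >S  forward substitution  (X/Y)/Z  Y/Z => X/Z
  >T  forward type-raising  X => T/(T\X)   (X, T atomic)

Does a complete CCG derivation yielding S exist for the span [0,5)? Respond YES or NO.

YES

[0,5] S   <
  [0,4] NP   <
    [0,1] "often" : S
    [1,4] NP\S   <B
      [1,2] "city" : NP\S
      [2,4] NP\NP   >
        [2,3] "liked" : (NP\NP)/PP
        [3,4] "with" : PP
  [4,5] "the" : S\NP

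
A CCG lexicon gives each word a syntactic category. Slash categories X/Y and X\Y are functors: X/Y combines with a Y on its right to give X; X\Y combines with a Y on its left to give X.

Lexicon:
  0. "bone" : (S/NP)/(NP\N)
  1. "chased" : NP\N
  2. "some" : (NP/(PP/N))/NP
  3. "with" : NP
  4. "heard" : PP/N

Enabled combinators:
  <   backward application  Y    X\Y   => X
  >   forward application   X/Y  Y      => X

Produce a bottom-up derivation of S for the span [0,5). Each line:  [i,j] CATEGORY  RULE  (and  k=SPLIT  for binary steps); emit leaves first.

[0,1] (S/NP)/(NP\N)  lex  "bone"
[1,2] NP\N  lex  "chased"
[0,2] S/NP  >  k=1
[2,3] (NP/(PP/N))/NP  lex  "some"
[3,4] NP  lex  "with"
[2,4] NP/(PP/N)  >  k=3
[4,5] PP/N  lex  "heard"
[2,5] NP  >  k=4
[0,5] S  >  k=2

[0,5] S   >
  [0,2] S/NP   >
    [0,1] "bone" : (S/NP)/(NP\N)
    [1,2] "chased" : NP\N
  [2,5] NP   >
    [2,4] NP/(PP/N)   >
      [2,3] "some" : (NP/(PP/N))/NP
      [3,4] "with" : NP
    [4,5] "heard" : PP/N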